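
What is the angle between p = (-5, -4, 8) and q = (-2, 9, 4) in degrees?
p·q = 6, |p|² = 105, |q|² = 101
cos θ = 6/√10605 ≈ 0.05826
θ ≈ 86.66°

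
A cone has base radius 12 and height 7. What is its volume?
Volume = (1/3) * pi * r² * h
Volume = (1/3) * pi * 12² * 7
Volume = (1/3) * pi * 144 * 7
Volume = (1/3) * pi * 1008
Volume = 1055.58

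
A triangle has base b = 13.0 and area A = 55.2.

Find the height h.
A = ½bh  →  h = 2A/b
h = 2·55.2/13.0 = 8.492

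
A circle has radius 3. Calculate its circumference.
Circumference = 2 * pi * r
Circumference = 2 * pi * 3
Circumference = 18.85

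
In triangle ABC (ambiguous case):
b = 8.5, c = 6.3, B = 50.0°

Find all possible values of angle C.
sin(C)/c = sin(B)/b  →  sin(C) = c·sin(B)/b = 6.3·sin(50.0°)/8.5 = 0.567774
C₁ = arcsin(0.567774) = 34.6°,  C₂ = 180° - C₁ = 145.4°
Check C₂: A = 180° - 50.0° - 145.4° = -15.4° ≤ 0, rejected
C = 34.6° (one solution)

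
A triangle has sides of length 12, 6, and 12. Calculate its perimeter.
Perimeter = sum of all sides
Perimeter = 12 + 6 + 12
Perimeter = 30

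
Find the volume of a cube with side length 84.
Volume = s³
Volume = 84³
Volume = 592704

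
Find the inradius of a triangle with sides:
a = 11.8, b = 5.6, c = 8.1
s = (a+b+c)/2 = (11.8+5.6+8.1)/2 = 12.75
Area = √(s(s-a)(s-b)(s-c)) = √(12.75·0.95·7.15·4.65) = 20.0676
r = Area/s = 20.0676/12.75 = 1.574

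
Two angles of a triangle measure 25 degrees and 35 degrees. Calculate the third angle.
Sum of angles in a triangle = 180 degrees
Third angle = 180 - 25 - 35
Third angle = 120 degrees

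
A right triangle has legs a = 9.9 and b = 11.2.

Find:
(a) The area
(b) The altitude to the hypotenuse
(a) Area = ½ab = ½·9.9·11.2 = 55.44
(b) Hypotenuse c = √(9.9² + 11.2²) = √223.45 = 14.9482
    Area = ½·c·h_c  →  h_c = 2·Area/c = 2·55.44/14.9482 = 7.418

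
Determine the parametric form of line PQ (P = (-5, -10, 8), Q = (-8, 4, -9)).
Direction vector d = Q - P = (-3, 14, -17)
x = -5 - 3t, y = -10 + 14t, z = 8 - 17t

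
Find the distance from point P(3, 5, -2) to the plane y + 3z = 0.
d = |0(3) + 1(5) + 3(-2) - (0)| / √(0² + 1² + 3²) = 1/√10 = 0.3162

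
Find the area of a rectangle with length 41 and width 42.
Area = length * width
Area = 41 * 42
Area = 1722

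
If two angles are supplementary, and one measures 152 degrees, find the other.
Supplementary angles sum to 180 degrees.
Other angle = 180 - 152
Other angle = 28 degrees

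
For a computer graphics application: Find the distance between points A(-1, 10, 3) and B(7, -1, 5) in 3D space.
d = √[(8)² + (-11)² + (2)²] = √189 = 13.75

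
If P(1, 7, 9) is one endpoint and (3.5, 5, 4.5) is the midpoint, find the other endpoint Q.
Q = (2×3.5 - 1, 2×5 - 7, 2×4.5 - 9) = (6, 3, 0)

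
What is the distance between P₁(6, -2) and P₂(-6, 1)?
Using the distance formula: d = sqrt((x₂-x₁)² + (y₂-y₁)²)
dx = (-6) - 6 = -12
dy = 1 - (-2) = 3
d = sqrt((-12)² + 3²) = sqrt(144 + 9) = sqrt(153) = 12.37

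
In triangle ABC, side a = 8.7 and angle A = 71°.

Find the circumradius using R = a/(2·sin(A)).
R = a/(2·sin(A)) = 8.7/(2·sin(71°))
R = 8.7/(2·0.945519) = 8.7/1.891037 = 4.601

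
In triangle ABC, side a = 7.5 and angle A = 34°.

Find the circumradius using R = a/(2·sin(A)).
R = a/(2·sin(A)) = 7.5/(2·sin(34°))
R = 7.5/(2·0.559193) = 7.5/1.118386 = 6.706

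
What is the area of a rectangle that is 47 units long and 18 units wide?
Area = length * width
Area = 47 * 18
Area = 846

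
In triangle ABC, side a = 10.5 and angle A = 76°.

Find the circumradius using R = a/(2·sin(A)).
R = a/(2·sin(A)) = 10.5/(2·sin(76°))
R = 10.5/(2·0.970296) = 10.5/1.940591 = 5.411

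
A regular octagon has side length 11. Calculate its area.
For a regular 8-gon with side length s = 11:
Apothem a = s / (2*tan(pi/8)) = 11 / (2*tan(pi/8)) ≈ 13.2782
Perimeter P = 8 * 11 = 88
Area = (1/2) * P * a = (1/2) * 88 * 13.2782 = 584.24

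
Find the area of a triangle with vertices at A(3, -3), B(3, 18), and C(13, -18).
Using the coordinate formula: Area = (1/2)|x₁(y₂-y₃) + x₂(y₃-y₁) + x₃(y₁-y₂)|
Area = (1/2)|3(18-(-18)) + 3((-18)-(-3)) + 13((-3)-18)|
Area = (1/2)|3*36 + 3*(-15) + 13*(-21)|
Area = (1/2)|108 + (-45) + (-273)|
Area = (1/2)*210 = 105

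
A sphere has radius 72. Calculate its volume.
Volume = (4/3) * pi * r³
Volume = (4/3) * pi * 72³
Volume = (4/3) * pi * 373248
Volume = 1563457.57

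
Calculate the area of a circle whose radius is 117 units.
Area = pi * r²
Area = pi * 117²
Area = pi * 13689
Area = 43005.26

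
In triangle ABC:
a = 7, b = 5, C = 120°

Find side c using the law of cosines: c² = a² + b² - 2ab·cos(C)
c² = 7² + 5² - 2·7·5·cos(120°)
c² = 49 + 25 - 70·-0.5000 = 109
c = √109 = 10.44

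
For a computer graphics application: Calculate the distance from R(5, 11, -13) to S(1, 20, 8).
d = √[(-4)² + (9)² + (21)²] = √538 = 23.19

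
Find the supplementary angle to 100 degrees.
Supplementary angles sum to 180 degrees.
Other angle = 180 - 100
Other angle = 80 degrees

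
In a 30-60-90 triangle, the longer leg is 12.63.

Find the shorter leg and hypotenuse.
In a 30-60-90 triangle, sides are in ratio 1 : √3 : 2.
Long leg = short leg·√3  →  short leg = 12.63/√3 = 7.292
Hypotenuse = 2·(short leg) = 2·12.63/√3 = 14.58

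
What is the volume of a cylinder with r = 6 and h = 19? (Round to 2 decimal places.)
Volume = pi * r² * h
Volume = pi * 6² * 19
Volume = pi * 36 * 19
Volume = pi * 684
Volume = 2148.85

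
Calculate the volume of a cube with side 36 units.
Volume = s³
Volume = 36³
Volume = 46656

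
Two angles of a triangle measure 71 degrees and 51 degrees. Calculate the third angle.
Sum of angles in a triangle = 180 degrees
Third angle = 180 - 71 - 51
Third angle = 58 degrees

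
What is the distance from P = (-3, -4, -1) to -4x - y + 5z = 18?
d = |(-4)(-3) + (-1)(-4) + 5(-1) - (18)| / √((-4)² + (-1)² + 5²) = 7/√42 = 1.08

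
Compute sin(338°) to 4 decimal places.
sin(338 degrees) = -0.3746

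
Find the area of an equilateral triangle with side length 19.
Area = (sqrt(3)/4) * s²
Area = (sqrt(3)/4) * 19²
Area = (sqrt(3)/4) * 361
Area = 156.32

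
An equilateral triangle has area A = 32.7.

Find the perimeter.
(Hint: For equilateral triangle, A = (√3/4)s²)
A = (√3/4)s²  →  s² = 4A/√3 = 4·32.7/√3 = 75.5174
s = 8.69008
Perimeter = 3s = 26.07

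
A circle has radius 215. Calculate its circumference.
Circumference = 2 * pi * r
Circumference = 2 * pi * 215
Circumference = 1350.88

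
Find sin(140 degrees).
sin(140 degrees) = 0.6428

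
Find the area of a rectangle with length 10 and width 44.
Area = length * width
Area = 10 * 44
Area = 440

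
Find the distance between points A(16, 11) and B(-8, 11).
Using the distance formula: d = sqrt((x₂-x₁)² + (y₂-y₁)²)
dx = (-8) - 16 = -24
dy = 11 - 11 = 0
d = sqrt((-24)² + 0²) = sqrt(576 + 0) = sqrt(576) = 24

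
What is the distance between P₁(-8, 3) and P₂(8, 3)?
Using the distance formula: d = sqrt((x₂-x₁)² + (y₂-y₁)²)
dx = 8 - (-8) = 16
dy = 3 - 3 = 0
d = sqrt(16² + 0²) = sqrt(256 + 0) = sqrt(256) = 16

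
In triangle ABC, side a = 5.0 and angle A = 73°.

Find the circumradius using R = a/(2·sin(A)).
R = a/(2·sin(A)) = 5.0/(2·sin(73°))
R = 5.0/(2·0.956305) = 5.0/1.912610 = 2.614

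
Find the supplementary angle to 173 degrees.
Supplementary angles sum to 180 degrees.
Other angle = 180 - 173
Other angle = 7 degrees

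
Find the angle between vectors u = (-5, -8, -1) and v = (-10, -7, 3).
u·v = 103, |u|² = 90, |v|² = 158
cos θ = 103/√14220 ≈ 0.8637
θ ≈ 30.26°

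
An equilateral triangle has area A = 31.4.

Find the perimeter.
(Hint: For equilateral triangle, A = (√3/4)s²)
A = (√3/4)s²  →  s² = 4A/√3 = 4·31.4/√3 = 72.5152
s = 8.51559
Perimeter = 3s = 25.55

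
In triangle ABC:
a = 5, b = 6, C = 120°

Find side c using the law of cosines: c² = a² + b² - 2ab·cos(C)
c² = 5² + 6² - 2·5·6·cos(120°)
c² = 25 + 36 - 60·-0.5000 = 91
c = √91 = 9.539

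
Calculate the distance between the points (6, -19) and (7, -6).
Using the distance formula: d = sqrt((x₂-x₁)² + (y₂-y₁)²)
dx = 7 - 6 = 1
dy = (-6) - (-19) = 13
d = sqrt(1² + 13²) = sqrt(1 + 169) = sqrt(170) = 13.04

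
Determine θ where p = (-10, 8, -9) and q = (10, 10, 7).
p·q = -83, |p|² = 245, |q|² = 249
cos θ = -83/√61005 ≈ -0.336
θ ≈ 109.6°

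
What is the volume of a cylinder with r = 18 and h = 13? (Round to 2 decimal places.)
Volume = pi * r² * h
Volume = pi * 18² * 13
Volume = pi * 324 * 13
Volume = pi * 4212
Volume = 13232.39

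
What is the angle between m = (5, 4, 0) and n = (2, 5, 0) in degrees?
m·n = 30, |m|² = 41, |n|² = 29
cos θ = 30/√1189 ≈ 0.87
θ ≈ 29.54°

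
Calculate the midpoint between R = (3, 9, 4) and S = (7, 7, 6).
Midpoint = ((3+7)/2, (9+7)/2, (4+6)/2) = (5, 8, 5)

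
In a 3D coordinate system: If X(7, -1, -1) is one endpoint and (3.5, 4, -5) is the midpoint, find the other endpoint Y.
Y = (2×3.5 - 7, 2×4 - (-1), 2×(-5) - (-1)) = (0, 9, -9)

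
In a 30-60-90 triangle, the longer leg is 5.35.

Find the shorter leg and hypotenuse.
In a 30-60-90 triangle, sides are in ratio 1 : √3 : 2.
Long leg = short leg·√3  →  short leg = 5.35/√3 = 3.089
Hypotenuse = 2·(short leg) = 2·5.35/√3 = 6.178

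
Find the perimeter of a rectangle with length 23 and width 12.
Perimeter = 2 * (length + width)
Perimeter = 2 * (23 + 12)
Perimeter = 2 * 35
Perimeter = 70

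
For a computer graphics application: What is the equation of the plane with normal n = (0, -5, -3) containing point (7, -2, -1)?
d = n·P = (0)(7) + (-5)(-2) + (-3)(-1) = 13
Plane: -5y - 3z = 13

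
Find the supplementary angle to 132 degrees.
Supplementary angles sum to 180 degrees.
Other angle = 180 - 132
Other angle = 48 degrees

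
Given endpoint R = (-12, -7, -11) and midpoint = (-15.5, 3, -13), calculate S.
S = (2×(-15.5) - (-12), 2×3 - (-7), 2×(-13) - (-11)) = (-19, 13, -15)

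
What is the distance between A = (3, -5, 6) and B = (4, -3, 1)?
d = √[(1)² + (2)² + (-5)²] = √30 = 5.477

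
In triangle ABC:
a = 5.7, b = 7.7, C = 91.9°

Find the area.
Using A = ½ab·sin(C):
A = ½·5.7·7.7·sin(91.9°) = ½·43.89·0.999450 = 21.93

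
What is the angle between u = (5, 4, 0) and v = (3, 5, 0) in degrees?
u·v = 35, |u|² = 41, |v|² = 34
cos θ = 35/√1394 ≈ 0.9374
θ ≈ 20.38°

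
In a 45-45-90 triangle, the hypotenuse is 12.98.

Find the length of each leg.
In a 45-45-90 triangle, hypotenuse = leg·√2  →  leg = hypotenuse/√2
leg = 12.98/√2 = 9.178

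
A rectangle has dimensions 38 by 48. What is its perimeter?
Perimeter = 2 * (length + width)
Perimeter = 2 * (38 + 48)
Perimeter = 2 * 86
Perimeter = 172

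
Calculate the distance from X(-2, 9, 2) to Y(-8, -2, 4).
d = √[(-6)² + (-11)² + (2)²] = √161 = 12.69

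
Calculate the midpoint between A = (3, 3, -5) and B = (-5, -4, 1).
Midpoint = ((3-5)/2, (3-4)/2, (-5+1)/2) = (-1, -0.5, -2)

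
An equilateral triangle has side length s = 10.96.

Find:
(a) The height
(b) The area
(a) Height h = s·√3/2 = 10.96·√3/2 = 9.492
(b) Area = (√3/4)·s² = (√3/4)·10.96² = (√3/4)·120.122 = 52.01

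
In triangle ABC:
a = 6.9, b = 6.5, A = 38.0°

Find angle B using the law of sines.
sin(B)/b = sin(A)/a
sin(B) = b·sin(A)/a = 6.5·sin(38.0°)/6.9 = 0.579971
B = arcsin(0.579971) = 35.45°  (b ≤ a, so B ≤ A and the acute solution is unique)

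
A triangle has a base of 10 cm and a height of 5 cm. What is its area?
Area = (1/2) * base * height
Area = (1/2) * 10 * 5
Area = 25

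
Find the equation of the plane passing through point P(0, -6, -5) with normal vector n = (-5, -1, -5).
d = n·P = (-5)(0) + (-1)(-6) + (-5)(-5) = 31
Plane: -5x - y - 5z = 31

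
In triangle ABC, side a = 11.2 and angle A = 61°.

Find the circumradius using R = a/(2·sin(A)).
R = a/(2·sin(A)) = 11.2/(2·sin(61°))
R = 11.2/(2·0.874620) = 11.2/1.749239 = 6.403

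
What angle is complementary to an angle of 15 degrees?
Complementary angles sum to 90 degrees.
Other angle = 90 - 15
Other angle = 75 degrees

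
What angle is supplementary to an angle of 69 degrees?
Supplementary angles sum to 180 degrees.
Other angle = 180 - 69
Other angle = 111 degrees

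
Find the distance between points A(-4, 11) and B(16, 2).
Using the distance formula: d = sqrt((x₂-x₁)² + (y₂-y₁)²)
dx = 16 - (-4) = 20
dy = 2 - 11 = -9
d = sqrt(20² + (-9)²) = sqrt(400 + 81) = sqrt(481) = 21.93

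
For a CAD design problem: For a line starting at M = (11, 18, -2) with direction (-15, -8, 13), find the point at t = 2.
P(2) = (11 + (-15)(2), 18 + (-8)(2), -2 + 13(2)) = (-19, 2, 24)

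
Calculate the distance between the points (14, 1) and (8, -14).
Using the distance formula: d = sqrt((x₂-x₁)² + (y₂-y₁)²)
dx = 8 - 14 = -6
dy = (-14) - 1 = -15
d = sqrt((-6)² + (-15)²) = sqrt(36 + 225) = sqrt(261) = 16.16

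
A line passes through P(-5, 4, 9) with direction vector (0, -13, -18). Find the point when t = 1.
P(1) = (-5 + 0(1), 4 + (-13)(1), 9 + (-18)(1)) = (-5, -9, -9)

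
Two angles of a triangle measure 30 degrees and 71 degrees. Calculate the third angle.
Sum of angles in a triangle = 180 degrees
Third angle = 180 - 30 - 71
Third angle = 79 degrees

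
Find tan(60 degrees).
tan(60 degrees) = sqrt(3)
Decimal approximation: 1.7321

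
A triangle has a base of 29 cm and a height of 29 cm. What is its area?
Area = (1/2) * base * height
Area = (1/2) * 29 * 29
Area = 420.50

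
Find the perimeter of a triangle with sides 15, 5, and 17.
Perimeter = sum of all sides
Perimeter = 15 + 5 + 17
Perimeter = 37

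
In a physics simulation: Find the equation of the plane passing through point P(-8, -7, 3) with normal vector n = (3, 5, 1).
d = n·P = (3)(-8) + (5)(-7) + (1)(3) = -56
Plane: 3x + 5y + z = -56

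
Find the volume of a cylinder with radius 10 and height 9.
Volume = pi * r² * h
Volume = pi * 10² * 9
Volume = pi * 100 * 9
Volume = pi * 900
Volume = 2827.43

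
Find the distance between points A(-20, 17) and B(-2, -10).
Using the distance formula: d = sqrt((x₂-x₁)² + (y₂-y₁)²)
dx = (-2) - (-20) = 18
dy = (-10) - 17 = -27
d = sqrt(18² + (-27)²) = sqrt(324 + 729) = sqrt(1053) = 32.45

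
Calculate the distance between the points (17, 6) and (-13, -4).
Using the distance formula: d = sqrt((x₂-x₁)² + (y₂-y₁)²)
dx = (-13) - 17 = -30
dy = (-4) - 6 = -10
d = sqrt((-30)² + (-10)²) = sqrt(900 + 100) = sqrt(1000) = 31.62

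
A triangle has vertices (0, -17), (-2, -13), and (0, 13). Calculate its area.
Using the coordinate formula: Area = (1/2)|x₁(y₂-y₃) + x₂(y₃-y₁) + x₃(y₁-y₂)|
Area = (1/2)|0((-13)-13) + (-2)(13-(-17)) + 0((-17)-(-13))|
Area = (1/2)|0*(-26) + (-2)*30 + 0*(-4)|
Area = (1/2)|0 + (-60) + 0|
Area = (1/2)*60 = 30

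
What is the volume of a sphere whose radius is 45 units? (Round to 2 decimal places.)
Volume = (4/3) * pi * r³
Volume = (4/3) * pi * 45³
Volume = (4/3) * pi * 91125
Volume = 381703.51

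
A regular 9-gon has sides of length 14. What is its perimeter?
Perimeter = number of sides * side length
Perimeter = 9 * 14
Perimeter = 126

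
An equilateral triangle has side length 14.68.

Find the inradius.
For an equilateral triangle, r = s/(2√3) where s is the side.
r = 14.68/(2√3) = 14.68/3.464102 = 4.238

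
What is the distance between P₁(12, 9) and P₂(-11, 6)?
Using the distance formula: d = sqrt((x₂-x₁)² + (y₂-y₁)²)
dx = (-11) - 12 = -23
dy = 6 - 9 = -3
d = sqrt((-23)² + (-3)²) = sqrt(529 + 9) = sqrt(538) = 23.19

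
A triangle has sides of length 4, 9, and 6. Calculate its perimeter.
Perimeter = sum of all sides
Perimeter = 4 + 9 + 6
Perimeter = 19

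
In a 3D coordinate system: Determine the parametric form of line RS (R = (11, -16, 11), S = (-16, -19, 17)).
Direction vector d = S - R = (-27, -3, 6)
x = 11 - 27t, y = -16 - 3t, z = 11 + 6t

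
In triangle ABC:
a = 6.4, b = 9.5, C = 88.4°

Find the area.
Using A = ½ab·sin(C):
A = ½·6.4·9.5·sin(88.4°) = ½·60.8·0.999610 = 30.39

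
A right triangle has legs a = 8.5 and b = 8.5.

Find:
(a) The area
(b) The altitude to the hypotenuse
(a) Area = ½ab = ½·8.5·8.5 = 36.125
(b) Hypotenuse c = √(8.5² + 8.5²) = √144.5 = 12.0208
    Area = ½·c·h_c  →  h_c = 2·Area/c = 2·36.125/12.0208 = 6.01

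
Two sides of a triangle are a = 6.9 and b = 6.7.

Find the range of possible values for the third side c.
By the triangle inequality: |a - b| < c < a + b
|6.9 - 6.7| < c < 6.9 + 6.7
0.2 < c < 13.6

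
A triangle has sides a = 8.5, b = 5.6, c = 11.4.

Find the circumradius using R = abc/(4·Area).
s = (a+b+c)/2 = 12.75
Area = √(s(s-a)(s-b)(s-c)) = √(12.75·4.25·7.15·1.35) = 22.8702
R = abc/(4·Area) = (8.5·5.6·11.4)/(4·22.8702) = 542.64/91.4808 = 5.932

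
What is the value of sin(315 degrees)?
sin(315 degrees) = -0.7071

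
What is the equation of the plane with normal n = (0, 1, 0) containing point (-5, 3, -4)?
d = n·P = (0)(-5) + (1)(3) + (0)(-4) = 3
Plane: y = 3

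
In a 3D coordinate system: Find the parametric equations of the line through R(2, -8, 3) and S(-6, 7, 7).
Direction vector d = S - R = (-8, 15, 4)
x = 2 - 8t, y = -8 + 15t, z = 3 + 4t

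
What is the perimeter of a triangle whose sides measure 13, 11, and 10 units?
Perimeter = sum of all sides
Perimeter = 13 + 11 + 10
Perimeter = 34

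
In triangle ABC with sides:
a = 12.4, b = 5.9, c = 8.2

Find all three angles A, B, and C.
By the law of cosines:
cos(A) = (b² + c² - a²)/(2bc) = -0.534415  →  A = 122.3°
cos(B) = (a² + c² - b²)/(2ac) = 0.915568  →  B = 23.71°
cos(C) = (a² + b² - c²)/(2ab) = 0.829210  →  C = 33.98°
Check: A + B + C = 180.0° ✓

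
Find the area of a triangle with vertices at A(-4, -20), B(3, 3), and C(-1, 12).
Using the coordinate formula: Area = (1/2)|x₁(y₂-y₃) + x₂(y₃-y₁) + x₃(y₁-y₂)|
Area = (1/2)|(-4)(3-12) + 3(12-(-20)) + (-1)((-20)-3)|
Area = (1/2)|(-4)*(-9) + 3*32 + (-1)*(-23)|
Area = (1/2)|36 + 96 + 23|
Area = (1/2)*155 = 77.50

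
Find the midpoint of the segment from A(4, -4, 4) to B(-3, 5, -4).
Midpoint = ((4-3)/2, (-4+5)/2, (4-4)/2) = (0.5, 0.5, 0)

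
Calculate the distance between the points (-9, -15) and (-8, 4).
Using the distance formula: d = sqrt((x₂-x₁)² + (y₂-y₁)²)
dx = (-8) - (-9) = 1
dy = 4 - (-15) = 19
d = sqrt(1² + 19²) = sqrt(1 + 361) = sqrt(362) = 19.03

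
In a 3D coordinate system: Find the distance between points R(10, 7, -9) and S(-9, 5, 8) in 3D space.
d = √[(-19)² + (-2)² + (17)²] = √654 = 25.57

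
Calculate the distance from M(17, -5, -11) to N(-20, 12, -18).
d = √[(-37)² + (17)² + (-7)²] = √1707 = 41.32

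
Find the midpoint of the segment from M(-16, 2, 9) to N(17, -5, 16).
Midpoint = ((-16+17)/2, (2-5)/2, (9+16)/2) = (0.5, -1.5, 12.5)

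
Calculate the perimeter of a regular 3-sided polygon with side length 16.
Perimeter = number of sides * side length
Perimeter = 3 * 16
Perimeter = 48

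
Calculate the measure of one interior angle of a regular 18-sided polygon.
Interior angle of a regular n-gon = (n-2)*180/n
Interior angle = (18-2)*180/18
Interior angle = 16*180/18
Interior angle = 2880/18
Interior angle = 160 degrees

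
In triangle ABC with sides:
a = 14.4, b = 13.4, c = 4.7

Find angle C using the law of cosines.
cos(C) = (a² + b² - c²)/(2ab)
cos(C) = (14.4² + 13.4² - 4.7²)/(2·14.4·13.4) = 364.83/385.92 = 0.945351
C = arccos(0.945351) = 19.03°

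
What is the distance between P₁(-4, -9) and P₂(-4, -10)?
Using the distance formula: d = sqrt((x₂-x₁)² + (y₂-y₁)²)
dx = (-4) - (-4) = 0
dy = (-10) - (-9) = -1
d = sqrt(0² + (-1)²) = sqrt(0 + 1) = sqrt(1) = 1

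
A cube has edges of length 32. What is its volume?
Volume = s³
Volume = 32³
Volume = 32768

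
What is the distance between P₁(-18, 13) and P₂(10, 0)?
Using the distance formula: d = sqrt((x₂-x₁)² + (y₂-y₁)²)
dx = 10 - (-18) = 28
dy = 0 - 13 = -13
d = sqrt(28² + (-13)²) = sqrt(784 + 169) = sqrt(953) = 30.87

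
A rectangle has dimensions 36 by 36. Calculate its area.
Area = length * width
Area = 36 * 36
Area = 1296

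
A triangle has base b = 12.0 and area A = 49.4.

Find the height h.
A = ½bh  →  h = 2A/b
h = 2·49.4/12.0 = 8.233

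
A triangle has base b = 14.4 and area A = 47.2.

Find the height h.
A = ½bh  →  h = 2A/b
h = 2·47.2/14.4 = 6.556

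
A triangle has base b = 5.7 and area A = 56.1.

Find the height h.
A = ½bh  →  h = 2A/b
h = 2·56.1/5.7 = 19.68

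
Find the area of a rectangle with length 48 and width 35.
Area = length * width
Area = 48 * 35
Area = 1680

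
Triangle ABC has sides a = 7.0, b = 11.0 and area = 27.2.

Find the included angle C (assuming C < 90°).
Area = ½ab·sin(C)  →  sin(C) = 2·Area/(ab)
sin(C) = 2·27.2/(7.0·11.0) = 0.706494
C = arcsin(0.706494) = 44.95°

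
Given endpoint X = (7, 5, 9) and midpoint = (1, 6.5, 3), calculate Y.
Y = (2×1 - 7, 2×6.5 - 5, 2×3 - 9) = (-5, 8, -3)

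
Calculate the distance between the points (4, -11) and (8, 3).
Using the distance formula: d = sqrt((x₂-x₁)² + (y₂-y₁)²)
dx = 8 - 4 = 4
dy = 3 - (-11) = 14
d = sqrt(4² + 14²) = sqrt(16 + 196) = sqrt(212) = 14.56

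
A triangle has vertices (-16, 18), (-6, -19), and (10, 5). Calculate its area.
Using the coordinate formula: Area = (1/2)|x₁(y₂-y₃) + x₂(y₃-y₁) + x₃(y₁-y₂)|
Area = (1/2)|(-16)((-19)-5) + (-6)(5-18) + 10(18-(-19))|
Area = (1/2)|(-16)*(-24) + (-6)*(-13) + 10*37|
Area = (1/2)|384 + 78 + 370|
Area = (1/2)*832 = 416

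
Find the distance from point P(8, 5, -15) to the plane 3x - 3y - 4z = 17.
d = |3(8) + (-3)(5) + (-4)(-15) - (17)| / √(3² + (-3)² + (-4)²) = 52/√34 = 8.918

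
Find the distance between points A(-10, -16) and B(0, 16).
Using the distance formula: d = sqrt((x₂-x₁)² + (y₂-y₁)²)
dx = 0 - (-10) = 10
dy = 16 - (-16) = 32
d = sqrt(10² + 32²) = sqrt(100 + 1024) = sqrt(1124) = 33.53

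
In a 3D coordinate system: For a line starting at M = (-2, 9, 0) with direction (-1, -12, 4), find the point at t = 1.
P(1) = (-2 + (-1)(1), 9 + (-12)(1), 0 + 4(1)) = (-3, -3, 4)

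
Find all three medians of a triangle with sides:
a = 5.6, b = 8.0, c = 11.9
Using m_x = ½√(2y² + 2z² - x²):
m_a = ½√(2·8.0² + 2·11.9² - 5.6²) = ½√379.86 = 9.745
m_b = ½√(2·5.6² + 2·11.9² - 8.0²) = ½√281.94 = 8.396
m_c = ½√(2·5.6² + 2·8.0² - 11.9²) = ½√49.11 = 3.504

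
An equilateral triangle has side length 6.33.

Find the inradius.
For an equilateral triangle, r = s/(2√3) where s is the side.
r = 6.33/(2√3) = 6.33/3.464102 = 1.827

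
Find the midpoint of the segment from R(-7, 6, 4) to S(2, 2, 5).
Midpoint = ((-7+2)/2, (6+2)/2, (4+5)/2) = (-2.5, 4, 4.5)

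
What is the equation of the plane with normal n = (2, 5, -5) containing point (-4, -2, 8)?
d = n·P = (2)(-4) + (5)(-2) + (-5)(8) = -58
Plane: 2x + 5y - 5z = -58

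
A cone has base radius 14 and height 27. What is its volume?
Volume = (1/3) * pi * r² * h
Volume = (1/3) * pi * 14² * 27
Volume = (1/3) * pi * 196 * 27
Volume = (1/3) * pi * 5292
Volume = 5541.77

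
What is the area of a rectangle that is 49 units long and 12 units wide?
Area = length * width
Area = 49 * 12
Area = 588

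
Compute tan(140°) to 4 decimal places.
tan(140 degrees) = -0.8391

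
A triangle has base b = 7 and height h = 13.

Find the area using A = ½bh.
A = ½·7·13 = 45.5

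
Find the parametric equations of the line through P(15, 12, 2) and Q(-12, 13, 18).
Direction vector d = Q - P = (-27, 1, 16)
x = 15 - 27t, y = 12 + t, z = 2 + 16t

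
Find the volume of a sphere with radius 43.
Volume = (4/3) * pi * r³
Volume = (4/3) * pi * 43³
Volume = (4/3) * pi * 79507
Volume = 333038.14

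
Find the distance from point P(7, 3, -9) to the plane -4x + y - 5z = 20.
d = |(-4)(7) + 1(3) + (-5)(-9) - (20)| / √((-4)² + 1² + (-5)²) = 0/√42 = 0.0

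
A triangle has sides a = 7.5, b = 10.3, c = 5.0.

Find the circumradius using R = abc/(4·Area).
s = (a+b+c)/2 = 11.4
Area = √(s(s-a)(s-b)(s-c)) = √(11.4·3.9·1.1·6.4) = 17.6918
R = abc/(4·Area) = (7.5·10.3·5.0)/(4·17.6918) = 386.25/70.7672 = 5.458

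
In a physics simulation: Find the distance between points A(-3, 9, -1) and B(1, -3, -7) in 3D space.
d = √[(4)² + (-12)² + (-6)²] = √196 = 14.0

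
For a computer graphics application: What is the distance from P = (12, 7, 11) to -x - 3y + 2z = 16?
d = |(-1)(12) + (-3)(7) + 2(11) - (16)| / √((-1)² + (-3)² + 2²) = 27/√14 = 7.216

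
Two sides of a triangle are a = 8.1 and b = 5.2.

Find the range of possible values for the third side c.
By the triangle inequality: |a - b| < c < a + b
|8.1 - 5.2| < c < 8.1 + 5.2
2.9 < c < 13.3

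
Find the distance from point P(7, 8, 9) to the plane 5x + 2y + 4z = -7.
d = |5(7) + 2(8) + 4(9) - (-7)| / √(5² + 2² + 4²) = 94/√45 = 14.01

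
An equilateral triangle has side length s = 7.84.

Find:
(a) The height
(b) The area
(a) Height h = s·√3/2 = 7.84·√3/2 = 6.79
(b) Area = (√3/4)·s² = (√3/4)·7.84² = (√3/4)·61.4656 = 26.62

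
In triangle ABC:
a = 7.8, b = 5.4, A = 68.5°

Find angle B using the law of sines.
sin(B)/b = sin(A)/a
sin(B) = b·sin(A)/a = 5.4·sin(68.5°)/7.8 = 0.644135
B = arcsin(0.644135) = 40.1°  (b ≤ a, so B ≤ A and the acute solution is unique)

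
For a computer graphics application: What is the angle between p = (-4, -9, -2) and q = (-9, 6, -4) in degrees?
p·q = -10, |p|² = 101, |q|² = 133
cos θ = -10/√13433 ≈ -0.08628
θ ≈ 94.95°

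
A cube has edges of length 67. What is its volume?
Volume = s³
Volume = 67³
Volume = 300763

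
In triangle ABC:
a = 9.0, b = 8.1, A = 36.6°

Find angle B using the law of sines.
sin(B)/b = sin(A)/a
sin(B) = b·sin(A)/a = 8.1·sin(36.6°)/9.0 = 0.536602
B = arcsin(0.536602) = 32.45°  (b ≤ a, so B ≤ A and the acute solution is unique)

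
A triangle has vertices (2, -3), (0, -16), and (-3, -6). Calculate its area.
Using the coordinate formula: Area = (1/2)|x₁(y₂-y₃) + x₂(y₃-y₁) + x₃(y₁-y₂)|
Area = (1/2)|2((-16)-(-6)) + 0((-6)-(-3)) + (-3)((-3)-(-16))|
Area = (1/2)|2*(-10) + 0*(-3) + (-3)*13|
Area = (1/2)|(-20) + 0 + (-39)|
Area = (1/2)*59 = 29.50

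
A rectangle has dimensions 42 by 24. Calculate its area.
Area = length * width
Area = 42 * 24
Area = 1008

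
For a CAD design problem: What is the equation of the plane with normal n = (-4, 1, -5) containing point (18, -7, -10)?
d = n·P = (-4)(18) + (1)(-7) + (-5)(-10) = -29
Plane: -4x + y - 5z = -29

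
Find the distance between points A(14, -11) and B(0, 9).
Using the distance formula: d = sqrt((x₂-x₁)² + (y₂-y₁)²)
dx = 0 - 14 = -14
dy = 9 - (-11) = 20
d = sqrt((-14)² + 20²) = sqrt(196 + 400) = sqrt(596) = 24.41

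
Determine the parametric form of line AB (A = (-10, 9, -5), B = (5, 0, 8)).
Direction vector d = B - A = (15, -9, 13)
x = -10 + 15t, y = 9 - 9t, z = -5 + 13t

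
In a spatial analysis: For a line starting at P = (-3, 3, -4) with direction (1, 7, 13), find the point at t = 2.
P(2) = (-3 + 1(2), 3 + 7(2), -4 + 13(2)) = (-1, 17, 22)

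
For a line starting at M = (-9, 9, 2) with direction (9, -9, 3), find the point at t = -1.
P(-1) = (-9 + 9(-1), 9 + (-9)(-1), 2 + 3(-1)) = (-18, 18, -1)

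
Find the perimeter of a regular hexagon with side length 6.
Perimeter = number of sides * side length
Perimeter = 6 * 6
Perimeter = 36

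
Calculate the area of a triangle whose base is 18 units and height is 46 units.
Area = (1/2) * base * height
Area = (1/2) * 18 * 46
Area = 414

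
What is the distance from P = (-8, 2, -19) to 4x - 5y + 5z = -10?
d = |4(-8) + (-5)(2) + 5(-19) - (-10)| / √(4² + (-5)² + 5²) = 127/√66 = 15.63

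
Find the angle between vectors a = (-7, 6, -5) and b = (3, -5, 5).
a·b = -76, |a|² = 110, |b|² = 59
cos θ = -76/√6490 ≈ -0.9434
θ ≈ 160.6°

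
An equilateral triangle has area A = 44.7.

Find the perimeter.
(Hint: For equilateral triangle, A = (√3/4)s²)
A = (√3/4)s²  →  s² = 4A/√3 = 4·44.7/√3 = 103.23
s = 10.1602
Perimeter = 3s = 30.48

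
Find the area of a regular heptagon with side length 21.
For a regular 7-gon with side length s = 21:
Apothem a = s / (2*tan(pi/7)) = 21 / (2*tan(pi/7)) ≈ 21.8035
Perimeter P = 7 * 21 = 147
Area = (1/2) * P * a = (1/2) * 147 * 21.8035 = 1602.56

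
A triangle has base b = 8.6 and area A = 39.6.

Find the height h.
A = ½bh  →  h = 2A/b
h = 2·39.6/8.6 = 9.209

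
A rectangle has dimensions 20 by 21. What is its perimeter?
Perimeter = 2 * (length + width)
Perimeter = 2 * (20 + 21)
Perimeter = 2 * 41
Perimeter = 82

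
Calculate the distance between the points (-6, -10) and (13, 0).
Using the distance formula: d = sqrt((x₂-x₁)² + (y₂-y₁)²)
dx = 13 - (-6) = 19
dy = 0 - (-10) = 10
d = sqrt(19² + 10²) = sqrt(361 + 100) = sqrt(461) = 21.47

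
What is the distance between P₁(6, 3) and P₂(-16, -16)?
Using the distance formula: d = sqrt((x₂-x₁)² + (y₂-y₁)²)
dx = (-16) - 6 = -22
dy = (-16) - 3 = -19
d = sqrt((-22)² + (-19)²) = sqrt(484 + 361) = sqrt(845) = 29.07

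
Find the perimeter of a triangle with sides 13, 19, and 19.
Perimeter = sum of all sides
Perimeter = 13 + 19 + 19
Perimeter = 51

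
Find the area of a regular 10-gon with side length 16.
For a regular 10-gon with side length s = 16:
Apothem a = s / (2*tan(pi/10)) = 16 / (2*tan(pi/10)) ≈ 24.6215
Perimeter P = 10 * 16 = 160
Area = (1/2) * P * a = (1/2) * 160 * 24.6215 = 1969.72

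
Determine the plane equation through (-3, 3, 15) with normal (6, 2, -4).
d = n·P = (6)(-3) + (2)(3) + (-4)(15) = -72
Plane: 6x + 2y - 4z = -72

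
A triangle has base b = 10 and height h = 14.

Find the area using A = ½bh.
A = ½·10·14 = 70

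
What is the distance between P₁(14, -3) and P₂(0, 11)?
Using the distance formula: d = sqrt((x₂-x₁)² + (y₂-y₁)²)
dx = 0 - 14 = -14
dy = 11 - (-3) = 14
d = sqrt((-14)² + 14²) = sqrt(196 + 196) = sqrt(392) = 19.80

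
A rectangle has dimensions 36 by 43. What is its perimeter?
Perimeter = 2 * (length + width)
Perimeter = 2 * (36 + 43)
Perimeter = 2 * 79
Perimeter = 158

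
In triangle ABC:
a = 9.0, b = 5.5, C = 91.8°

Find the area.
Using A = ½ab·sin(C):
A = ½·9.0·5.5·sin(91.8°) = ½·49.5·0.999507 = 24.74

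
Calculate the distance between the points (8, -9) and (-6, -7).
Using the distance formula: d = sqrt((x₂-x₁)² + (y₂-y₁)²)
dx = (-6) - 8 = -14
dy = (-7) - (-9) = 2
d = sqrt((-14)² + 2²) = sqrt(196 + 4) = sqrt(200) = 14.14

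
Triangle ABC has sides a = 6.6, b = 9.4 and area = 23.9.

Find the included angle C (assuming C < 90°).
Area = ½ab·sin(C)  →  sin(C) = 2·Area/(ab)
sin(C) = 2·23.9/(6.6·9.4) = 0.770471
C = arcsin(0.770471) = 50.4°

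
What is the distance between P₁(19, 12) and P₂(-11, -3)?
Using the distance formula: d = sqrt((x₂-x₁)² + (y₂-y₁)²)
dx = (-11) - 19 = -30
dy = (-3) - 12 = -15
d = sqrt((-30)² + (-15)²) = sqrt(900 + 225) = sqrt(1125) = 33.54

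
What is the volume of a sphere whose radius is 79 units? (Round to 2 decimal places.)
Volume = (4/3) * pi * r³
Volume = (4/3) * pi * 79³
Volume = (4/3) * pi * 493039
Volume = 2065236.93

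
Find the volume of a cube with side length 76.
Volume = s³
Volume = 76³
Volume = 438976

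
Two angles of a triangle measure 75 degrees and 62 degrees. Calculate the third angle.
Sum of angles in a triangle = 180 degrees
Third angle = 180 - 75 - 62
Third angle = 43 degrees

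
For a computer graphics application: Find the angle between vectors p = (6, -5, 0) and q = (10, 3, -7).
p·q = 45, |p|² = 61, |q|² = 158
cos θ = 45/√9638 ≈ 0.4584
θ ≈ 62.72°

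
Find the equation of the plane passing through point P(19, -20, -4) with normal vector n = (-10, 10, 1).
d = n·P = (-10)(19) + (10)(-20) + (1)(-4) = -394
Plane: -10x + 10y + z = -394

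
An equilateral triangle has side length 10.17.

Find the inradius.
For an equilateral triangle, r = s/(2√3) where s is the side.
r = 10.17/(2√3) = 10.17/3.464102 = 2.936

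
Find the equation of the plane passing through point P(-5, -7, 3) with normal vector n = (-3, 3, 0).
d = n·P = (-3)(-5) + (3)(-7) + (0)(3) = -6
Plane: -3x + 3y = -6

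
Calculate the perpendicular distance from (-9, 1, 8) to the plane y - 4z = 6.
d = |0(-9) + 1(1) + (-4)(8) - (6)| / √(0² + 1² + (-4)²) = 37/√17 = 8.974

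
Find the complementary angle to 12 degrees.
Complementary angles sum to 90 degrees.
Other angle = 90 - 12
Other angle = 78 degrees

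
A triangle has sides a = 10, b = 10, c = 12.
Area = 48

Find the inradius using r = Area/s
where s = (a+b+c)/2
s = (10+10+12)/2 = 16
r = Area/s = 48/16 = 3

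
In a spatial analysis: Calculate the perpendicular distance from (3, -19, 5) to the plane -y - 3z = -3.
d = |0(3) + (-1)(-19) + (-3)(5) - (-3)| / √(0² + (-1)² + (-3)²) = 7/√10 = 2.214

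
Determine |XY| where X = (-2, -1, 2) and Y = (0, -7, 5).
d = √[(2)² + (-6)² + (3)²] = √49 = 7.0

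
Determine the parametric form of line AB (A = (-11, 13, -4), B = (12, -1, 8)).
Direction vector d = B - A = (23, -14, 12)
x = -11 + 23t, y = 13 - 14t, z = -4 + 12t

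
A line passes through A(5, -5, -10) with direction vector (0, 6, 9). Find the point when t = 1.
P(1) = (5 + 0(1), -5 + 6(1), -10 + 9(1)) = (5, 1, -1)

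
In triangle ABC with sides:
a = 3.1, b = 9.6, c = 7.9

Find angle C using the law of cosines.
cos(C) = (a² + b² - c²)/(2ab)
cos(C) = (3.1² + 9.6² - 7.9²)/(2·3.1·9.6) = 39.36/59.52 = 0.661290
C = arccos(0.661290) = 48.6°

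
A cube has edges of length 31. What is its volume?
Volume = s³
Volume = 31³
Volume = 29791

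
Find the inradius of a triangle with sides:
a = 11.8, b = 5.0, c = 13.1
s = (a+b+c)/2 = (11.8+5.0+13.1)/2 = 14.95
Area = √(s(s-a)(s-b)(s-c)) = √(14.95·3.15·9.95·1.85) = 29.4424
r = Area/s = 29.4424/14.95 = 1.969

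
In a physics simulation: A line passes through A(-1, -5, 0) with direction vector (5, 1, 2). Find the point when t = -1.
P(-1) = (-1 + 5(-1), -5 + 1(-1), 0 + 2(-1)) = (-6, -6, -2)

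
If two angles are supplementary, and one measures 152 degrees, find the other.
Supplementary angles sum to 180 degrees.
Other angle = 180 - 152
Other angle = 28 degrees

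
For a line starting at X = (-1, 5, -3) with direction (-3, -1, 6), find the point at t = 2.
P(2) = (-1 + (-3)(2), 5 + (-1)(2), -3 + 6(2)) = (-7, 3, 9)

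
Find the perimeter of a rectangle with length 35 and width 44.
Perimeter = 2 * (length + width)
Perimeter = 2 * (35 + 44)
Perimeter = 2 * 79
Perimeter = 158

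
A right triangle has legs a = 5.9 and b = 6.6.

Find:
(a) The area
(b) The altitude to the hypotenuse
(a) Area = ½ab = ½·5.9·6.6 = 19.47
(b) Hypotenuse c = √(5.9² + 6.6²) = √78.37 = 8.85268
    Area = ½·c·h_c  →  h_c = 2·Area/c = 2·19.47/8.85268 = 4.399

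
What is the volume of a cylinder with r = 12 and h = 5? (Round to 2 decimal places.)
Volume = pi * r² * h
Volume = pi * 12² * 5
Volume = pi * 144 * 5
Volume = pi * 720
Volume = 2261.95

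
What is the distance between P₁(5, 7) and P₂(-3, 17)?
Using the distance formula: d = sqrt((x₂-x₁)² + (y₂-y₁)²)
dx = (-3) - 5 = -8
dy = 17 - 7 = 10
d = sqrt((-8)² + 10²) = sqrt(64 + 100) = sqrt(164) = 12.81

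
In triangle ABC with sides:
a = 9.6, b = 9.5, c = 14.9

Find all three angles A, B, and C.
By the law of cosines:
cos(A) = (b² + c² - a²)/(2bc) = 0.777464  →  A = 38.97°
cos(B) = (a² + c² - b²)/(2ac) = 0.782718  →  B = 38.49°
cos(C) = (a² + b² - c²)/(2ab) = -0.217105  →  C = 102.5°
Check: A + B + C = 180.0° ✓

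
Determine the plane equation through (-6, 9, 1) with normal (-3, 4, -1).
d = n·P = (-3)(-6) + (4)(9) + (-1)(1) = 53
Plane: -3x + 4y - z = 53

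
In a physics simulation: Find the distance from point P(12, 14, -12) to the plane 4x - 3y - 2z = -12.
d = |4(12) + (-3)(14) + (-2)(-12) - (-12)| / √(4² + (-3)² + (-2)²) = 42/√29 = 7.799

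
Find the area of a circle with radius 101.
Area = pi * r²
Area = pi * 101²
Area = pi * 10201
Area = 32047.39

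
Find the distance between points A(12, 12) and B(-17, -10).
Using the distance formula: d = sqrt((x₂-x₁)² + (y₂-y₁)²)
dx = (-17) - 12 = -29
dy = (-10) - 12 = -22
d = sqrt((-29)² + (-22)²) = sqrt(841 + 484) = sqrt(1325) = 36.40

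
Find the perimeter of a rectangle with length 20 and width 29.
Perimeter = 2 * (length + width)
Perimeter = 2 * (20 + 29)
Perimeter = 2 * 49
Perimeter = 98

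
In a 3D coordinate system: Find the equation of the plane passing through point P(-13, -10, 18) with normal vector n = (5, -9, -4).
d = n·P = (5)(-13) + (-9)(-10) + (-4)(18) = -47
Plane: 5x - 9y - 4z = -47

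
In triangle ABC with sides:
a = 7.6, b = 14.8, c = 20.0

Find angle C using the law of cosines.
cos(C) = (a² + b² - c²)/(2ab)
cos(C) = (7.6² + 14.8² - 20.0²)/(2·7.6·14.8) = -123.2/224.96 = -0.547653
C = arccos(-0.547653) = 123.2°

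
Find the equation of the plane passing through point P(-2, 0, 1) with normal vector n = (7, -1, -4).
d = n·P = (7)(-2) + (-1)(0) + (-4)(1) = -18
Plane: 7x - y - 4z = -18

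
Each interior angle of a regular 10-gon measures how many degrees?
Interior angle of a regular n-gon = (n-2)*180/n
Interior angle = (10-2)*180/10
Interior angle = 8*180/10
Interior angle = 1440/10
Interior angle = 144 degrees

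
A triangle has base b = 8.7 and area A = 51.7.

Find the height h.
A = ½bh  →  h = 2A/b
h = 2·51.7/8.7 = 11.89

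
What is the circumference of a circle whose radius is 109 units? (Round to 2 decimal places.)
Circumference = 2 * pi * r
Circumference = 2 * pi * 109
Circumference = 684.87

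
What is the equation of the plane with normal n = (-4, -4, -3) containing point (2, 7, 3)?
d = n·P = (-4)(2) + (-4)(7) + (-3)(3) = -45
Plane: -4x - 4y - 3z = -45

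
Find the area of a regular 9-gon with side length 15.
For a regular 9-gon with side length s = 15:
Apothem a = s / (2*tan(pi/9)) = 15 / (2*tan(pi/9)) ≈ 20.6061
Perimeter P = 9 * 15 = 135
Area = (1/2) * P * a = (1/2) * 135 * 20.6061 = 1390.91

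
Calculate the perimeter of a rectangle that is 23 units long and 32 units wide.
Perimeter = 2 * (length + width)
Perimeter = 2 * (23 + 32)
Perimeter = 2 * 55
Perimeter = 110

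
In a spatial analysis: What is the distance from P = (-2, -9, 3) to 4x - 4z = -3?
d = |4(-2) + 0(-9) + (-4)(3) - (-3)| / √(4² + 0² + (-4)²) = 17/√32 = 3.005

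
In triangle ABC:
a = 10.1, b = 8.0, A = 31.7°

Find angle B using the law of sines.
sin(B)/b = sin(A)/a
sin(B) = b·sin(A)/a = 8.0·sin(31.7°)/10.1 = 0.416215
B = arcsin(0.416215) = 24.6°  (b ≤ a, so B ≤ A and the acute solution is unique)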